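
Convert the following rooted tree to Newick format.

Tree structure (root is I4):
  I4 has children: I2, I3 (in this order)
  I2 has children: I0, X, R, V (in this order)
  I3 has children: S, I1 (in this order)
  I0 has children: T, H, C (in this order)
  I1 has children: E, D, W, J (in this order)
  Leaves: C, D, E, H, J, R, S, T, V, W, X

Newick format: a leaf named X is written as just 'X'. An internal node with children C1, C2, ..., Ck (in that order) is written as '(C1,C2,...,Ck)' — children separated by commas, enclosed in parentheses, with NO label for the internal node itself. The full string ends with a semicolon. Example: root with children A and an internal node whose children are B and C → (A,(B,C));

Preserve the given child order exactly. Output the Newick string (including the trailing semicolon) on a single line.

Answer: (((T,H,C),X,R,V),(S,(E,D,W,J)));

Derivation:
internal I4 with children ['I2', 'I3']
  internal I2 with children ['I0', 'X', 'R', 'V']
    internal I0 with children ['T', 'H', 'C']
      leaf 'T' → 'T'
      leaf 'H' → 'H'
      leaf 'C' → 'C'
    → '(T,H,C)'
    leaf 'X' → 'X'
    leaf 'R' → 'R'
    leaf 'V' → 'V'
  → '((T,H,C),X,R,V)'
  internal I3 with children ['S', 'I1']
    leaf 'S' → 'S'
    internal I1 with children ['E', 'D', 'W', 'J']
      leaf 'E' → 'E'
      leaf 'D' → 'D'
      leaf 'W' → 'W'
      leaf 'J' → 'J'
    → '(E,D,W,J)'
  → '(S,(E,D,W,J))'
→ '(((T,H,C),X,R,V),(S,(E,D,W,J)))'
Final: (((T,H,C),X,R,V),(S,(E,D,W,J)));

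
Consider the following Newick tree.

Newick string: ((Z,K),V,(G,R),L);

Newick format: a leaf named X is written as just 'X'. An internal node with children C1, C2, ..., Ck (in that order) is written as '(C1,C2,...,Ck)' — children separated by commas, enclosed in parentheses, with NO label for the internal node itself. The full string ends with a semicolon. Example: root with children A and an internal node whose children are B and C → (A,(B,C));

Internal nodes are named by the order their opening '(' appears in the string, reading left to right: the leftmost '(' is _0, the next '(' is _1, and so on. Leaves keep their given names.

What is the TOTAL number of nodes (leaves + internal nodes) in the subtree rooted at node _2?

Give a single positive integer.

Answer: 3

Derivation:
Newick: ((Z,K),V,(G,R),L);
Locate _2: it is the '(' at position 9 (the 3rd '(' reading left to right).
Query: subtree rooted at _2
_2: subtree_size = 1 + 2
  G: subtree_size = 1 + 0
  R: subtree_size = 1 + 0
Total subtree size of _2: 3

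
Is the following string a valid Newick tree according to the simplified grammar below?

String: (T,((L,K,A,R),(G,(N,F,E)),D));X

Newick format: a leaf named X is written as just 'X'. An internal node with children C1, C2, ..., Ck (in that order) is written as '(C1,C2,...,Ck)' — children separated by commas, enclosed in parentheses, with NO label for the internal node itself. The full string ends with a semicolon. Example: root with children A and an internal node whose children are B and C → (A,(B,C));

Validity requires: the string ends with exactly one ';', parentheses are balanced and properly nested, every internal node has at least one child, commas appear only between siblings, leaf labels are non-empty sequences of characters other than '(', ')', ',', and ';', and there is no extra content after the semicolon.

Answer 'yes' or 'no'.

Input: (T,((L,K,A,R),(G,(N,F,E)),D));X
Paren balance: 5 '(' vs 5 ')' OK
Ends with single ';': False
Full parse: FAILS (must end with ;)
Valid: False

Answer: no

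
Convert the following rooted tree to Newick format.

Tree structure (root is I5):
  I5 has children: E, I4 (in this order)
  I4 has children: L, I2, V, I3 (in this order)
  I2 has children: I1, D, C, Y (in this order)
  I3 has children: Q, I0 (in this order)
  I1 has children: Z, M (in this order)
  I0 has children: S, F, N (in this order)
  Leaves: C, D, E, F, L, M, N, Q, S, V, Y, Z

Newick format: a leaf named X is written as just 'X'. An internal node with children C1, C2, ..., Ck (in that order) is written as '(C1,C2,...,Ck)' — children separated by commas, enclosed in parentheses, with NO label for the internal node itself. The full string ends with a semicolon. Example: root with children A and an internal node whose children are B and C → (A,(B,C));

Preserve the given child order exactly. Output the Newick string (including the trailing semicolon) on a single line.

Answer: (E,(L,((Z,M),D,C,Y),V,(Q,(S,F,N))));

Derivation:
internal I5 with children ['E', 'I4']
  leaf 'E' → 'E'
  internal I4 with children ['L', 'I2', 'V', 'I3']
    leaf 'L' → 'L'
    internal I2 with children ['I1', 'D', 'C', 'Y']
      internal I1 with children ['Z', 'M']
        leaf 'Z' → 'Z'
        leaf 'M' → 'M'
      → '(Z,M)'
      leaf 'D' → 'D'
      leaf 'C' → 'C'
      leaf 'Y' → 'Y'
    → '((Z,M),D,C,Y)'
    leaf 'V' → 'V'
    internal I3 with children ['Q', 'I0']
      leaf 'Q' → 'Q'
      internal I0 with children ['S', 'F', 'N']
        leaf 'S' → 'S'
        leaf 'F' → 'F'
        leaf 'N' → 'N'
      → '(S,F,N)'
    → '(Q,(S,F,N))'
  → '(L,((Z,M),D,C,Y),V,(Q,(S,F,N)))'
→ '(E,(L,((Z,M),D,C,Y),V,(Q,(S,F,N))))'
Final: (E,(L,((Z,M),D,C,Y),V,(Q,(S,F,N))));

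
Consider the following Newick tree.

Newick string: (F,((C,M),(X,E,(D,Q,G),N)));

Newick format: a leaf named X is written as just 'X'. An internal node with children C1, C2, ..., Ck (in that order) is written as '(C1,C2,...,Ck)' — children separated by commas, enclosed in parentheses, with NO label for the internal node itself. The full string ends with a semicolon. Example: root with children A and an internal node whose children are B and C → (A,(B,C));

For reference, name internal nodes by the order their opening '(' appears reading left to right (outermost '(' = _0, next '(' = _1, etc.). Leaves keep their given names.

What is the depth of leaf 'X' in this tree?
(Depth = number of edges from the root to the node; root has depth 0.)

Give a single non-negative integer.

Answer: 3

Derivation:
Newick: (F,((C,M),(X,E,(D,Q,G),N)));
Naming internals by '(' encounter order: outermost '(' = _0, next = _1, ...
Query node: X
Path from root: _0 -> _1 -> _3 -> X
Depth of X: 3 (number of edges from root)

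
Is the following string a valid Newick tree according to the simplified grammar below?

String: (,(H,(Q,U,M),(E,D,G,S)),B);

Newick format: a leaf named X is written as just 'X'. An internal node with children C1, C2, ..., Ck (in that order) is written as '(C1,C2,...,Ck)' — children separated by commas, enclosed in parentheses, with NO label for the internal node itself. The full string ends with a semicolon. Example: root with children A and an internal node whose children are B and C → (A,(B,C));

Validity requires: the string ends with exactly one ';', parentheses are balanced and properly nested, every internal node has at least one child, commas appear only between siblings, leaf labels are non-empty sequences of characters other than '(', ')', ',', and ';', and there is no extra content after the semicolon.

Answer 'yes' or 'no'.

Input: (,(H,(Q,U,M),(E,D,G,S)),B);
Paren balance: 4 '(' vs 4 ')' OK
Ends with single ';': True
Full parse: FAILS (empty leaf label at pos 1)
Valid: False

Answer: no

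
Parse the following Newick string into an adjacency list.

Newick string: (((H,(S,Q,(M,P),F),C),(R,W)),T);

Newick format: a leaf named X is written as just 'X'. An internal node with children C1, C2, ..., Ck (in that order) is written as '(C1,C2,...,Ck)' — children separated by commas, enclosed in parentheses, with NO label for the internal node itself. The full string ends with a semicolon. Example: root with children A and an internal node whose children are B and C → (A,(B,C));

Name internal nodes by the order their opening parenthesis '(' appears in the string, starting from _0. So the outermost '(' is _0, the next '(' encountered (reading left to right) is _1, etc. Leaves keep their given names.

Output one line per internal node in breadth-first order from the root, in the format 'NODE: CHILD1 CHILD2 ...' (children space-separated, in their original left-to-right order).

Answer: _0: _1 T
_1: _2 _5
_2: H _3 C
_5: R W
_3: S Q _4 F
_4: M P

Derivation:
Input: (((H,(S,Q,(M,P),F),C),(R,W)),T);
Scanning left-to-right, naming '(' by encounter order:
  pos 0: '(' -> open internal node _0 (depth 1)
  pos 1: '(' -> open internal node _1 (depth 2)
  pos 2: '(' -> open internal node _2 (depth 3)
  pos 5: '(' -> open internal node _3 (depth 4)
  pos 10: '(' -> open internal node _4 (depth 5)
  pos 14: ')' -> close internal node _4 (now at depth 4)
  pos 17: ')' -> close internal node _3 (now at depth 3)
  pos 20: ')' -> close internal node _2 (now at depth 2)
  pos 22: '(' -> open internal node _5 (depth 3)
  pos 26: ')' -> close internal node _5 (now at depth 2)
  pos 27: ')' -> close internal node _1 (now at depth 1)
  pos 30: ')' -> close internal node _0 (now at depth 0)
Total internal nodes: 6
BFS adjacency from root:
  _0: _1 T
  _1: _2 _5
  _2: H _3 C
  _5: R W
  _3: S Q _4 F
  _4: M P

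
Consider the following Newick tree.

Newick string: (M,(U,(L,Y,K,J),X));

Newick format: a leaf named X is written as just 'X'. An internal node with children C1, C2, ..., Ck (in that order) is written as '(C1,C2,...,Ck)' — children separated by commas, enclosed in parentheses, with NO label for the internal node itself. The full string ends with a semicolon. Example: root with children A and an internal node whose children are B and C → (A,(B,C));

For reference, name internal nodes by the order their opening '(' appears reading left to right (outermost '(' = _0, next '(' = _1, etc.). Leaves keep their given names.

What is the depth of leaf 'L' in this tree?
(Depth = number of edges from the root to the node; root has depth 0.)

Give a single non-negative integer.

Newick: (M,(U,(L,Y,K,J),X));
Naming internals by '(' encounter order: outermost '(' = _0, next = _1, ...
Query node: L
Path from root: _0 -> _1 -> _2 -> L
Depth of L: 3 (number of edges from root)

Answer: 3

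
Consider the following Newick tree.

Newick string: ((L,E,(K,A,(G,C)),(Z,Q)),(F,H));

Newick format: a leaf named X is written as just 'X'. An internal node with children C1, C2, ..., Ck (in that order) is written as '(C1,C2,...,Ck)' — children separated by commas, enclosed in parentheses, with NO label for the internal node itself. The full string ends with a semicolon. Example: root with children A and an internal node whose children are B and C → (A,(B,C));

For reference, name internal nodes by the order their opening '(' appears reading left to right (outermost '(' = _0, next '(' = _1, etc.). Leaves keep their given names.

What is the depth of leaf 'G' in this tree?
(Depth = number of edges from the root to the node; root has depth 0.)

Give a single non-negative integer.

Answer: 4

Derivation:
Newick: ((L,E,(K,A,(G,C)),(Z,Q)),(F,H));
Naming internals by '(' encounter order: outermost '(' = _0, next = _1, ...
Query node: G
Path from root: _0 -> _1 -> _2 -> _3 -> G
Depth of G: 4 (number of edges from root)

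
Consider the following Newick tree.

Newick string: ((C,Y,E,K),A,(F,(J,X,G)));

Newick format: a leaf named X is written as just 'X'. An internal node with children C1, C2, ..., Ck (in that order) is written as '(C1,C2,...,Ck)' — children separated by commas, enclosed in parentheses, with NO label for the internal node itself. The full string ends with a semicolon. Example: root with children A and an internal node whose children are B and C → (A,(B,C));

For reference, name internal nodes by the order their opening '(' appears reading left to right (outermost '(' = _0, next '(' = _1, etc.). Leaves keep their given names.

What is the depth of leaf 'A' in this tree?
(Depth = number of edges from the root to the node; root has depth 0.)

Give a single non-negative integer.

Newick: ((C,Y,E,K),A,(F,(J,X,G)));
Naming internals by '(' encounter order: outermost '(' = _0, next = _1, ...
Query node: A
Path from root: _0 -> A
Depth of A: 1 (number of edges from root)

Answer: 1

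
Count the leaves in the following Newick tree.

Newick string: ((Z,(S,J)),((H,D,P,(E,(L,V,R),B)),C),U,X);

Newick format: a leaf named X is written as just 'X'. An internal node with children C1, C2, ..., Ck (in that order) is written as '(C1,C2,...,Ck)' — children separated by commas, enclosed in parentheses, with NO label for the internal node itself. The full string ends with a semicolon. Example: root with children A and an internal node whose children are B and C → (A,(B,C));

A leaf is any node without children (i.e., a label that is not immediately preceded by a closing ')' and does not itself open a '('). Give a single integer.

Newick: ((Z,(S,J)),((H,D,P,(E,(L,V,R),B)),C),U,X);
Scan left-to-right; a leaf is any maximal label run not followed by '(':
  pos 2: leaf 'Z' → count = 1
  pos 5: leaf 'S' → count = 2
  pos 7: leaf 'J' → count = 3
  pos 13: leaf 'H' → count = 4
  pos 15: leaf 'D' → count = 5
  pos 17: leaf 'P' → count = 6
  pos 20: leaf 'E' → count = 7
  pos 23: leaf 'L' → count = 8
  pos 25: leaf 'V' → count = 9
  pos 27: leaf 'R' → count = 10
  pos 30: leaf 'B' → count = 11
  pos 34: leaf 'C' → count = 12
  pos 37: leaf 'U' → count = 13
  pos 39: leaf 'X' → count = 14
Total leaves: 14

Answer: 14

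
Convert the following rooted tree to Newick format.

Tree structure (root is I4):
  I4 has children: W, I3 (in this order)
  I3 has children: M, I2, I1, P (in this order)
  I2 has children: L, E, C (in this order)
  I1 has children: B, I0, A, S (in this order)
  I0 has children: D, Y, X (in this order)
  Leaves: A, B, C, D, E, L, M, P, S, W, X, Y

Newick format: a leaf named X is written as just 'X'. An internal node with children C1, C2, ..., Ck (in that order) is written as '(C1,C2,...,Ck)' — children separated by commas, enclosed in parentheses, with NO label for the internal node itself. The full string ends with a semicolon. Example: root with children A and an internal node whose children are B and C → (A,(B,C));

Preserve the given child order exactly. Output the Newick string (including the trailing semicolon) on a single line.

internal I4 with children ['W', 'I3']
  leaf 'W' → 'W'
  internal I3 with children ['M', 'I2', 'I1', 'P']
    leaf 'M' → 'M'
    internal I2 with children ['L', 'E', 'C']
      leaf 'L' → 'L'
      leaf 'E' → 'E'
      leaf 'C' → 'C'
    → '(L,E,C)'
    internal I1 with children ['B', 'I0', 'A', 'S']
      leaf 'B' → 'B'
      internal I0 with children ['D', 'Y', 'X']
        leaf 'D' → 'D'
        leaf 'Y' → 'Y'
        leaf 'X' → 'X'
      → '(D,Y,X)'
      leaf 'A' → 'A'
      leaf 'S' → 'S'
    → '(B,(D,Y,X),A,S)'
    leaf 'P' → 'P'
  → '(M,(L,E,C),(B,(D,Y,X),A,S),P)'
→ '(W,(M,(L,E,C),(B,(D,Y,X),A,S),P))'
Final: (W,(M,(L,E,C),(B,(D,Y,X),A,S),P));

Answer: (W,(M,(L,E,C),(B,(D,Y,X),A,S),P));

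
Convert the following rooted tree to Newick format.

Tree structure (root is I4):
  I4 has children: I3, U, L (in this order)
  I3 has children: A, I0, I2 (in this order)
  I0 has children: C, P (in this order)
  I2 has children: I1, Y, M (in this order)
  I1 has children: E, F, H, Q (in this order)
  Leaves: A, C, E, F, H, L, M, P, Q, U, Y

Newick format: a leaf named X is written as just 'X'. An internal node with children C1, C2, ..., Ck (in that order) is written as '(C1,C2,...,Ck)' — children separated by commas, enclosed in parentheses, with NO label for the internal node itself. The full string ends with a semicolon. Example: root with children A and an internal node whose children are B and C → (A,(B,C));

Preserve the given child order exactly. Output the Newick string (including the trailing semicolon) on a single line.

internal I4 with children ['I3', 'U', 'L']
  internal I3 with children ['A', 'I0', 'I2']
    leaf 'A' → 'A'
    internal I0 with children ['C', 'P']
      leaf 'C' → 'C'
      leaf 'P' → 'P'
    → '(C,P)'
    internal I2 with children ['I1', 'Y', 'M']
      internal I1 with children ['E', 'F', 'H', 'Q']
        leaf 'E' → 'E'
        leaf 'F' → 'F'
        leaf 'H' → 'H'
        leaf 'Q' → 'Q'
      → '(E,F,H,Q)'
      leaf 'Y' → 'Y'
      leaf 'M' → 'M'
    → '((E,F,H,Q),Y,M)'
  → '(A,(C,P),((E,F,H,Q),Y,M))'
  leaf 'U' → 'U'
  leaf 'L' → 'L'
→ '((A,(C,P),((E,F,H,Q),Y,M)),U,L)'
Final: ((A,(C,P),((E,F,H,Q),Y,M)),U,L);

Answer: ((A,(C,P),((E,F,H,Q),Y,M)),U,L);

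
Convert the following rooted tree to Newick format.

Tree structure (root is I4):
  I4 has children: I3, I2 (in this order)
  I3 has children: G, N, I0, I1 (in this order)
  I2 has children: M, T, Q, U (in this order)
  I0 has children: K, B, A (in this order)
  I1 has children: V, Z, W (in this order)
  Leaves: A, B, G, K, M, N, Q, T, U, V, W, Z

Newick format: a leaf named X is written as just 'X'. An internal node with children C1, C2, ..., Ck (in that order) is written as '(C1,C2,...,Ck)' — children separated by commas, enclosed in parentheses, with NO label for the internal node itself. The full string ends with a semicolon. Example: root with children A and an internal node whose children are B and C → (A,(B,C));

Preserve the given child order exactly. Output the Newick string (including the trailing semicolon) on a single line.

internal I4 with children ['I3', 'I2']
  internal I3 with children ['G', 'N', 'I0', 'I1']
    leaf 'G' → 'G'
    leaf 'N' → 'N'
    internal I0 with children ['K', 'B', 'A']
      leaf 'K' → 'K'
      leaf 'B' → 'B'
      leaf 'A' → 'A'
    → '(K,B,A)'
    internal I1 with children ['V', 'Z', 'W']
      leaf 'V' → 'V'
      leaf 'Z' → 'Z'
      leaf 'W' → 'W'
    → '(V,Z,W)'
  → '(G,N,(K,B,A),(V,Z,W))'
  internal I2 with children ['M', 'T', 'Q', 'U']
    leaf 'M' → 'M'
    leaf 'T' → 'T'
    leaf 'Q' → 'Q'
    leaf 'U' → 'U'
  → '(M,T,Q,U)'
→ '((G,N,(K,B,A),(V,Z,W)),(M,T,Q,U))'
Final: ((G,N,(K,B,A),(V,Z,W)),(M,T,Q,U));

Answer: ((G,N,(K,B,A),(V,Z,W)),(M,T,Q,U));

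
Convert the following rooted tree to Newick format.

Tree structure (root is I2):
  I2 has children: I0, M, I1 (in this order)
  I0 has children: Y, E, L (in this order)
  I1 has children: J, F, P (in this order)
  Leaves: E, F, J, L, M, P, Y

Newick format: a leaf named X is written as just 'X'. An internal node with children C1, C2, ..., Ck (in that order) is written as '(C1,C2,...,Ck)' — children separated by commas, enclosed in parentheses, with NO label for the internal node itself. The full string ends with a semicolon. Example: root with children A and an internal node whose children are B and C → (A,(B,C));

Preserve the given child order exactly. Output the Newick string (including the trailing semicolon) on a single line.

Answer: ((Y,E,L),M,(J,F,P));

Derivation:
internal I2 with children ['I0', 'M', 'I1']
  internal I0 with children ['Y', 'E', 'L']
    leaf 'Y' → 'Y'
    leaf 'E' → 'E'
    leaf 'L' → 'L'
  → '(Y,E,L)'
  leaf 'M' → 'M'
  internal I1 with children ['J', 'F', 'P']
    leaf 'J' → 'J'
    leaf 'F' → 'F'
    leaf 'P' → 'P'
  → '(J,F,P)'
→ '((Y,E,L),M,(J,F,P))'
Final: ((Y,E,L),M,(J,F,P));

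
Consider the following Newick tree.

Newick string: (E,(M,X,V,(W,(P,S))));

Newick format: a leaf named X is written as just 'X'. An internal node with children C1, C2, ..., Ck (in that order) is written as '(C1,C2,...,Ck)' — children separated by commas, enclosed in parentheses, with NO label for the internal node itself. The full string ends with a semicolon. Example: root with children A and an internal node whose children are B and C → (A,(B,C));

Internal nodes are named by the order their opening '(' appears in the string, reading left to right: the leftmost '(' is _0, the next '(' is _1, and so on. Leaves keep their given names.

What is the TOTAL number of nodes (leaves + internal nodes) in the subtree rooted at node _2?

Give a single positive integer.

Answer: 5

Derivation:
Newick: (E,(M,X,V,(W,(P,S))));
Locate _2: it is the '(' at position 10 (the 3rd '(' reading left to right).
Query: subtree rooted at _2
_2: subtree_size = 1 + 4
  W: subtree_size = 1 + 0
  _3: subtree_size = 1 + 2
    P: subtree_size = 1 + 0
    S: subtree_size = 1 + 0
Total subtree size of _2: 5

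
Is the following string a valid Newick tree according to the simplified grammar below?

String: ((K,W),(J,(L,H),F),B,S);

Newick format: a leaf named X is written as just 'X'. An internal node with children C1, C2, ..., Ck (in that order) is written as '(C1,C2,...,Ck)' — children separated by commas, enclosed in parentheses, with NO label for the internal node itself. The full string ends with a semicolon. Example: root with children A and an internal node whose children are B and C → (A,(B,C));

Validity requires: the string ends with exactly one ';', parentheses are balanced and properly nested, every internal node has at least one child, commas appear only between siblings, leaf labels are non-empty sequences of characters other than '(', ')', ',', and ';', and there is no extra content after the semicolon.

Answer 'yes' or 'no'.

Input: ((K,W),(J,(L,H),F),B,S);
Paren balance: 4 '(' vs 4 ')' OK
Ends with single ';': True
Full parse: OK
Valid: True

Answer: yes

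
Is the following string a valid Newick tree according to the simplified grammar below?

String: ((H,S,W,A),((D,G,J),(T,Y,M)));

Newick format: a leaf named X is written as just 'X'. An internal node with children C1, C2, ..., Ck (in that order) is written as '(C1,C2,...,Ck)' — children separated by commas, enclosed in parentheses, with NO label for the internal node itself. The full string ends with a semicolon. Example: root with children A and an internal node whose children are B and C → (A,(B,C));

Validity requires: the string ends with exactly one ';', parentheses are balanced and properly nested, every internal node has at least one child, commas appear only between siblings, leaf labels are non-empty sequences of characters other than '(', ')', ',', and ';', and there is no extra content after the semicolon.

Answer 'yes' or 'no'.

Answer: yes

Derivation:
Input: ((H,S,W,A),((D,G,J),(T,Y,M)));
Paren balance: 5 '(' vs 5 ')' OK
Ends with single ';': True
Full parse: OK
Valid: True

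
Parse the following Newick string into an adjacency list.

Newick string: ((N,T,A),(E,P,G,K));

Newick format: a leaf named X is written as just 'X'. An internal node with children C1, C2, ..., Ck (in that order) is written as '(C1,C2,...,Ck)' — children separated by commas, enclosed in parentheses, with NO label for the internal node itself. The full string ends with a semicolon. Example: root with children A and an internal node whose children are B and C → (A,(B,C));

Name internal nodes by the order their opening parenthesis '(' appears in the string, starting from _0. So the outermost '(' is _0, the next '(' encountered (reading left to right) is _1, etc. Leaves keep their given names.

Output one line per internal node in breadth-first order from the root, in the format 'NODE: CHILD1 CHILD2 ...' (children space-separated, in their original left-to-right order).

Input: ((N,T,A),(E,P,G,K));
Scanning left-to-right, naming '(' by encounter order:
  pos 0: '(' -> open internal node _0 (depth 1)
  pos 1: '(' -> open internal node _1 (depth 2)
  pos 7: ')' -> close internal node _1 (now at depth 1)
  pos 9: '(' -> open internal node _2 (depth 2)
  pos 17: ')' -> close internal node _2 (now at depth 1)
  pos 18: ')' -> close internal node _0 (now at depth 0)
Total internal nodes: 3
BFS adjacency from root:
  _0: _1 _2
  _1: N T A
  _2: E P G K

Answer: _0: _1 _2
_1: N T A
_2: E P G K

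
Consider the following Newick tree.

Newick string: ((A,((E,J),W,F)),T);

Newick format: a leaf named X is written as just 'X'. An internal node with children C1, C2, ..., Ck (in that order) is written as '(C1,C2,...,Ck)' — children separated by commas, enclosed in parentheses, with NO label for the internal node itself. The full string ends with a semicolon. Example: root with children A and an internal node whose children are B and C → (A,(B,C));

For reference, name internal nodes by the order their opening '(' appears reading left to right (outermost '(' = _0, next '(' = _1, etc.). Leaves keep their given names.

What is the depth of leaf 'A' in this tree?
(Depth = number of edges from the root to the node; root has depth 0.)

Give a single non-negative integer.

Answer: 2

Derivation:
Newick: ((A,((E,J),W,F)),T);
Naming internals by '(' encounter order: outermost '(' = _0, next = _1, ...
Query node: A
Path from root: _0 -> _1 -> A
Depth of A: 2 (number of edges from root)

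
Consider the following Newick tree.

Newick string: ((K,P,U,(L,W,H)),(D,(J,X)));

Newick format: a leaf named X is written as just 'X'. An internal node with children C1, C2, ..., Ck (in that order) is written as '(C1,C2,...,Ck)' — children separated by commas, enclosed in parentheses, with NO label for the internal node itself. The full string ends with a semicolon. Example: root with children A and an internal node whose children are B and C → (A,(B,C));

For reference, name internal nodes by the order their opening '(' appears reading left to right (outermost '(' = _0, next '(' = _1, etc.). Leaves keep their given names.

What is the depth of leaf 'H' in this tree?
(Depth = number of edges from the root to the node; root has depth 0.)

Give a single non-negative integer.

Newick: ((K,P,U,(L,W,H)),(D,(J,X)));
Naming internals by '(' encounter order: outermost '(' = _0, next = _1, ...
Query node: H
Path from root: _0 -> _1 -> _2 -> H
Depth of H: 3 (number of edges from root)

Answer: 3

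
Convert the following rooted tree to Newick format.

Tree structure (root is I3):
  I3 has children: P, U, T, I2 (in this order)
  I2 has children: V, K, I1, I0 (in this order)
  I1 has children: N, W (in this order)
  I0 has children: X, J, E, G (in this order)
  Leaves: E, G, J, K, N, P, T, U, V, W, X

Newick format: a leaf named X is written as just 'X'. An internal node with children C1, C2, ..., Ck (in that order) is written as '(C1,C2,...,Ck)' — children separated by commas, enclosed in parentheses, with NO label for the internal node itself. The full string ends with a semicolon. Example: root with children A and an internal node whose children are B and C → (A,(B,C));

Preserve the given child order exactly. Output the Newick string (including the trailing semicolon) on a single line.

internal I3 with children ['P', 'U', 'T', 'I2']
  leaf 'P' → 'P'
  leaf 'U' → 'U'
  leaf 'T' → 'T'
  internal I2 with children ['V', 'K', 'I1', 'I0']
    leaf 'V' → 'V'
    leaf 'K' → 'K'
    internal I1 with children ['N', 'W']
      leaf 'N' → 'N'
      leaf 'W' → 'W'
    → '(N,W)'
    internal I0 with children ['X', 'J', 'E', 'G']
      leaf 'X' → 'X'
      leaf 'J' → 'J'
      leaf 'E' → 'E'
      leaf 'G' → 'G'
    → '(X,J,E,G)'
  → '(V,K,(N,W),(X,J,E,G))'
→ '(P,U,T,(V,K,(N,W),(X,J,E,G)))'
Final: (P,U,T,(V,K,(N,W),(X,J,E,G)));

Answer: (P,U,T,(V,K,(N,W),(X,J,E,G)));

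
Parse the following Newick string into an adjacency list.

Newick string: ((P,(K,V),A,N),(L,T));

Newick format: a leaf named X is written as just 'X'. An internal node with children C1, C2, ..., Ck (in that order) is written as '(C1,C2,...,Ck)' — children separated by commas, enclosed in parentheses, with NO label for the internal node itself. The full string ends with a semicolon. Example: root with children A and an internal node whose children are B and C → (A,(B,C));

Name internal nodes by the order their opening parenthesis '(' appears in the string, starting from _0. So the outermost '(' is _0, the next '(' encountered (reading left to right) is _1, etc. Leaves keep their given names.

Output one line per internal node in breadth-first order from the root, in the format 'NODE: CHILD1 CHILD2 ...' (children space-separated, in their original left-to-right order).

Answer: _0: _1 _3
_1: P _2 A N
_3: L T
_2: K V

Derivation:
Input: ((P,(K,V),A,N),(L,T));
Scanning left-to-right, naming '(' by encounter order:
  pos 0: '(' -> open internal node _0 (depth 1)
  pos 1: '(' -> open internal node _1 (depth 2)
  pos 4: '(' -> open internal node _2 (depth 3)
  pos 8: ')' -> close internal node _2 (now at depth 2)
  pos 13: ')' -> close internal node _1 (now at depth 1)
  pos 15: '(' -> open internal node _3 (depth 2)
  pos 19: ')' -> close internal node _3 (now at depth 1)
  pos 20: ')' -> close internal node _0 (now at depth 0)
Total internal nodes: 4
BFS adjacency from root:
  _0: _1 _3
  _1: P _2 A N
  _3: L T
  _2: K V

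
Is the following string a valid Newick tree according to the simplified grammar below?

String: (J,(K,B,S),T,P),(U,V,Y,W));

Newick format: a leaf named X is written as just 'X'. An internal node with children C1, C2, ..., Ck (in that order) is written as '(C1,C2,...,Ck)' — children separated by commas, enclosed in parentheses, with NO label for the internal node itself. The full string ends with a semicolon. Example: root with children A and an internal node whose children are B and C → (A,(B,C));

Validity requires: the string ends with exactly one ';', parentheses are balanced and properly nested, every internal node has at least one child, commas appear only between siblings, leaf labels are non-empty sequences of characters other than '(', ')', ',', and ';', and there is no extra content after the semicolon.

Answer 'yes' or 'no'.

Input: (J,(K,B,S),T,P),(U,V,Y,W));
Paren balance: 3 '(' vs 4 ')' MISMATCH
Ends with single ';': True
Full parse: FAILS (extra content after tree at pos 15)
Valid: False

Answer: no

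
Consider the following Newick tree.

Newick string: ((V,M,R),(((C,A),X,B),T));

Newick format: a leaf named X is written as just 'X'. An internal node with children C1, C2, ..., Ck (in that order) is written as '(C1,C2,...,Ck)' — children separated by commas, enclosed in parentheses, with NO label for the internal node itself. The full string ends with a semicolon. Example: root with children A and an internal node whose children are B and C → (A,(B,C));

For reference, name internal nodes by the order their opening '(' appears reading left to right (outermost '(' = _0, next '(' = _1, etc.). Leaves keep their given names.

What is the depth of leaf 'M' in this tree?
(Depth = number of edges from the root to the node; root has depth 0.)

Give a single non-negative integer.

Newick: ((V,M,R),(((C,A),X,B),T));
Naming internals by '(' encounter order: outermost '(' = _0, next = _1, ...
Query node: M
Path from root: _0 -> _1 -> M
Depth of M: 2 (number of edges from root)

Answer: 2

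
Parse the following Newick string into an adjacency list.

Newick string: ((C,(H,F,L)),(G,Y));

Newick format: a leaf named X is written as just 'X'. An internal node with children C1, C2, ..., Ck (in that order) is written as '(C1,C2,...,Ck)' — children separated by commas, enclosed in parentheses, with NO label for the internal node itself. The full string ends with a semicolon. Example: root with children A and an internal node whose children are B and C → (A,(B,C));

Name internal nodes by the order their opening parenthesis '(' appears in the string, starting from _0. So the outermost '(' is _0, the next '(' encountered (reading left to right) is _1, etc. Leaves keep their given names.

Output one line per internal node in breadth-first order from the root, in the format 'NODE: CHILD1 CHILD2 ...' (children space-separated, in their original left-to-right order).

Answer: _0: _1 _3
_1: C _2
_3: G Y
_2: H F L

Derivation:
Input: ((C,(H,F,L)),(G,Y));
Scanning left-to-right, naming '(' by encounter order:
  pos 0: '(' -> open internal node _0 (depth 1)
  pos 1: '(' -> open internal node _1 (depth 2)
  pos 4: '(' -> open internal node _2 (depth 3)
  pos 10: ')' -> close internal node _2 (now at depth 2)
  pos 11: ')' -> close internal node _1 (now at depth 1)
  pos 13: '(' -> open internal node _3 (depth 2)
  pos 17: ')' -> close internal node _3 (now at depth 1)
  pos 18: ')' -> close internal node _0 (now at depth 0)
Total internal nodes: 4
BFS adjacency from root:
  _0: _1 _3
  _1: C _2
  _3: G Y
  _2: H F L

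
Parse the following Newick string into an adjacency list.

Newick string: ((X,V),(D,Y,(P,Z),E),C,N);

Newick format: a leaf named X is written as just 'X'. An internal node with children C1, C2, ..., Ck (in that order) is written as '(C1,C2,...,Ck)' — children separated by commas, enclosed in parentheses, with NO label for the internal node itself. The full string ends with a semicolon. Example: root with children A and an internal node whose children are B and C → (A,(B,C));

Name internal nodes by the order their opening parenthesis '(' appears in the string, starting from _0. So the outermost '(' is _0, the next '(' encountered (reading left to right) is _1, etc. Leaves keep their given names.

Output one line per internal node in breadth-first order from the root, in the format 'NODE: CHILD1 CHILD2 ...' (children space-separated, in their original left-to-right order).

Answer: _0: _1 _2 C N
_1: X V
_2: D Y _3 E
_3: P Z

Derivation:
Input: ((X,V),(D,Y,(P,Z),E),C,N);
Scanning left-to-right, naming '(' by encounter order:
  pos 0: '(' -> open internal node _0 (depth 1)
  pos 1: '(' -> open internal node _1 (depth 2)
  pos 5: ')' -> close internal node _1 (now at depth 1)
  pos 7: '(' -> open internal node _2 (depth 2)
  pos 12: '(' -> open internal node _3 (depth 3)
  pos 16: ')' -> close internal node _3 (now at depth 2)
  pos 19: ')' -> close internal node _2 (now at depth 1)
  pos 24: ')' -> close internal node _0 (now at depth 0)
Total internal nodes: 4
BFS adjacency from root:
  _0: _1 _2 C N
  _1: X V
  _2: D Y _3 E
  _3: P Z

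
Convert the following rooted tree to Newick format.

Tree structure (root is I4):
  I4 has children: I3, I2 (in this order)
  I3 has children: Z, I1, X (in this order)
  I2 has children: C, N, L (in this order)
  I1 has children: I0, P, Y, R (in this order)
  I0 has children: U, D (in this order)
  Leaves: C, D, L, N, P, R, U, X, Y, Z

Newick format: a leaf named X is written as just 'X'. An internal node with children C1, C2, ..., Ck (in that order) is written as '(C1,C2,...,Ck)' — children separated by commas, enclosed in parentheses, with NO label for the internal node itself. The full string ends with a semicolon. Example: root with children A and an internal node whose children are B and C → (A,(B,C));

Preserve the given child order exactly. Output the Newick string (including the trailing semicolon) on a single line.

Answer: ((Z,((U,D),P,Y,R),X),(C,N,L));

Derivation:
internal I4 with children ['I3', 'I2']
  internal I3 with children ['Z', 'I1', 'X']
    leaf 'Z' → 'Z'
    internal I1 with children ['I0', 'P', 'Y', 'R']
      internal I0 with children ['U', 'D']
        leaf 'U' → 'U'
        leaf 'D' → 'D'
      → '(U,D)'
      leaf 'P' → 'P'
      leaf 'Y' → 'Y'
      leaf 'R' → 'R'
    → '((U,D),P,Y,R)'
    leaf 'X' → 'X'
  → '(Z,((U,D),P,Y,R),X)'
  internal I2 with children ['C', 'N', 'L']
    leaf 'C' → 'C'
    leaf 'N' → 'N'
    leaf 'L' → 'L'
  → '(C,N,L)'
→ '((Z,((U,D),P,Y,R),X),(C,N,L))'
Final: ((Z,((U,D),P,Y,R),X),(C,N,L));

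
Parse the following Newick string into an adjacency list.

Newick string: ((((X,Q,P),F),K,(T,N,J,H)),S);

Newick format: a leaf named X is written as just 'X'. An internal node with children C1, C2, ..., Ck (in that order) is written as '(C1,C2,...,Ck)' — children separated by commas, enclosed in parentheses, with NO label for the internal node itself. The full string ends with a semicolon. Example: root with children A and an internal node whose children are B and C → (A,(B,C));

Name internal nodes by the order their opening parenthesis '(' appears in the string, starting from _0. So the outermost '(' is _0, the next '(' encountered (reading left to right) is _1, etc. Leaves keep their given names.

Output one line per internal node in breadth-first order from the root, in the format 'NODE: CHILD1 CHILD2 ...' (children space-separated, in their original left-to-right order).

Answer: _0: _1 S
_1: _2 K _4
_2: _3 F
_4: T N J H
_3: X Q P

Derivation:
Input: ((((X,Q,P),F),K,(T,N,J,H)),S);
Scanning left-to-right, naming '(' by encounter order:
  pos 0: '(' -> open internal node _0 (depth 1)
  pos 1: '(' -> open internal node _1 (depth 2)
  pos 2: '(' -> open internal node _2 (depth 3)
  pos 3: '(' -> open internal node _3 (depth 4)
  pos 9: ')' -> close internal node _3 (now at depth 3)
  pos 12: ')' -> close internal node _2 (now at depth 2)
  pos 16: '(' -> open internal node _4 (depth 3)
  pos 24: ')' -> close internal node _4 (now at depth 2)
  pos 25: ')' -> close internal node _1 (now at depth 1)
  pos 28: ')' -> close internal node _0 (now at depth 0)
Total internal nodes: 5
BFS adjacency from root:
  _0: _1 S
  _1: _2 K _4
  _2: _3 F
  _4: T N J H
  _3: X Q P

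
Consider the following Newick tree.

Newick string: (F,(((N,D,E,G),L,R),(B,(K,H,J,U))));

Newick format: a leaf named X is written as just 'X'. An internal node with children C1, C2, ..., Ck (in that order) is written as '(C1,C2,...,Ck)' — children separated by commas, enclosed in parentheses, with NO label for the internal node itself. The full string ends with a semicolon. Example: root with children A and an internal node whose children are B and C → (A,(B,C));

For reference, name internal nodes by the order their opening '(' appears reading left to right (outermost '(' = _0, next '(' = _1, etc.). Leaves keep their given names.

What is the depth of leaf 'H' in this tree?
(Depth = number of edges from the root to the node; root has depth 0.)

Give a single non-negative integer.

Answer: 4

Derivation:
Newick: (F,(((N,D,E,G),L,R),(B,(K,H,J,U))));
Naming internals by '(' encounter order: outermost '(' = _0, next = _1, ...
Query node: H
Path from root: _0 -> _1 -> _4 -> _5 -> H
Depth of H: 4 (number of edges from root)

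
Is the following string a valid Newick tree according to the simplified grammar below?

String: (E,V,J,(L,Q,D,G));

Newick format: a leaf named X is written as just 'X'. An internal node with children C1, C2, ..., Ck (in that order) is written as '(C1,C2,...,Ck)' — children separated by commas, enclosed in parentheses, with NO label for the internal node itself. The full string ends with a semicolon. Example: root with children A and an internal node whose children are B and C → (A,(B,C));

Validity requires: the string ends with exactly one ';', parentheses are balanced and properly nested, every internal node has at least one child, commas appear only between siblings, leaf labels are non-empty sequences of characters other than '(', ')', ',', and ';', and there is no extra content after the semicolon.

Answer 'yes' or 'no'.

Answer: yes

Derivation:
Input: (E,V,J,(L,Q,D,G));
Paren balance: 2 '(' vs 2 ')' OK
Ends with single ';': True
Full parse: OK
Valid: True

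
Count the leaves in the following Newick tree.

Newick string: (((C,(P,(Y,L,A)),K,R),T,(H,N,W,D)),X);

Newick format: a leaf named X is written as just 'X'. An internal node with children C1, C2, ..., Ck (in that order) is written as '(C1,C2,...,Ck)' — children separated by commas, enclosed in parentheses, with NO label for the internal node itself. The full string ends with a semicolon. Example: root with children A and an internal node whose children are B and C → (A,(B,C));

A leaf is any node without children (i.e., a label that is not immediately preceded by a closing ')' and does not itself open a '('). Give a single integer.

Newick: (((C,(P,(Y,L,A)),K,R),T,(H,N,W,D)),X);
Scan left-to-right; a leaf is any maximal label run not followed by '(':
  pos 3: leaf 'C' → count = 1
  pos 6: leaf 'P' → count = 2
  pos 9: leaf 'Y' → count = 3
  pos 11: leaf 'L' → count = 4
  pos 13: leaf 'A' → count = 5
  pos 17: leaf 'K' → count = 6
  pos 19: leaf 'R' → count = 7
  pos 22: leaf 'T' → count = 8
  pos 25: leaf 'H' → count = 9
  pos 27: leaf 'N' → count = 10
  pos 29: leaf 'W' → count = 11
  pos 31: leaf 'D' → count = 12
  pos 35: leaf 'X' → count = 13
Total leaves: 13

Answer: 13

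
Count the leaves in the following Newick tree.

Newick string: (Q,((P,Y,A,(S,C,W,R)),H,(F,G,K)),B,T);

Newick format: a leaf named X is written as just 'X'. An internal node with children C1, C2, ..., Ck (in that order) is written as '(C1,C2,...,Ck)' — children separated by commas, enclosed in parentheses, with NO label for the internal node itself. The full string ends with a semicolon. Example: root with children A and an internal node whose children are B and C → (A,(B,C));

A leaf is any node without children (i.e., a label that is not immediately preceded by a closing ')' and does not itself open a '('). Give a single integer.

Newick: (Q,((P,Y,A,(S,C,W,R)),H,(F,G,K)),B,T);
Scan left-to-right; a leaf is any maximal label run not followed by '(':
  pos 1: leaf 'Q' → count = 1
  pos 5: leaf 'P' → count = 2
  pos 7: leaf 'Y' → count = 3
  pos 9: leaf 'A' → count = 4
  pos 12: leaf 'S' → count = 5
  pos 14: leaf 'C' → count = 6
  pos 16: leaf 'W' → count = 7
  pos 18: leaf 'R' → count = 8
  pos 22: leaf 'H' → count = 9
  pos 25: leaf 'F' → count = 10
  pos 27: leaf 'G' → count = 11
  pos 29: leaf 'K' → count = 12
  pos 33: leaf 'B' → count = 13
  pos 35: leaf 'T' → count = 14
Total leaves: 14

Answer: 14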